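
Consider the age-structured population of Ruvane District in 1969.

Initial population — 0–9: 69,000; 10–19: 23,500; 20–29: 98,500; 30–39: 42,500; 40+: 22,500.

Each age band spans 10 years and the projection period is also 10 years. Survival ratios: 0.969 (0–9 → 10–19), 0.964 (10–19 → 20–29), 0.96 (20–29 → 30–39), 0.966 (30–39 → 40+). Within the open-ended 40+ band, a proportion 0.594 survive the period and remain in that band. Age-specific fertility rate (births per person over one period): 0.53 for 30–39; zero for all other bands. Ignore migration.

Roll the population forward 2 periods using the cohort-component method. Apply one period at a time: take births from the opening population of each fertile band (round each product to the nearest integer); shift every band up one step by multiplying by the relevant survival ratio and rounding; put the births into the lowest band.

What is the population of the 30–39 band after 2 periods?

21748

Let band 1 be 0–9 through band 5 = 40+.
— Period 1 —
Births: 42500 × 0.53 = 22525
Band 2: 69000 × 0.969 = 66861
Band 3: 23500 × 0.964 = 22654
Band 4: 98500 × 0.96 = 94560
Band 5: 42500 × 0.966 + 22500 × 0.594 = 41055 + 13365 = 54420
Giving 22525 / 66861 / 22654 / 94560 / 54420.
— Period 2 —
Births: 94560 × 0.53 = 50117
Band 2: 22525 × 0.969 = 21827
Band 3: 66861 × 0.964 = 64454
Band 4: 22654 × 0.96 = 21748
Band 5: 94560 × 0.966 + 54420 × 0.594 = 91345 + 32325 = 123670
Giving 50117 / 21827 / 64454 / 21748 / 123670.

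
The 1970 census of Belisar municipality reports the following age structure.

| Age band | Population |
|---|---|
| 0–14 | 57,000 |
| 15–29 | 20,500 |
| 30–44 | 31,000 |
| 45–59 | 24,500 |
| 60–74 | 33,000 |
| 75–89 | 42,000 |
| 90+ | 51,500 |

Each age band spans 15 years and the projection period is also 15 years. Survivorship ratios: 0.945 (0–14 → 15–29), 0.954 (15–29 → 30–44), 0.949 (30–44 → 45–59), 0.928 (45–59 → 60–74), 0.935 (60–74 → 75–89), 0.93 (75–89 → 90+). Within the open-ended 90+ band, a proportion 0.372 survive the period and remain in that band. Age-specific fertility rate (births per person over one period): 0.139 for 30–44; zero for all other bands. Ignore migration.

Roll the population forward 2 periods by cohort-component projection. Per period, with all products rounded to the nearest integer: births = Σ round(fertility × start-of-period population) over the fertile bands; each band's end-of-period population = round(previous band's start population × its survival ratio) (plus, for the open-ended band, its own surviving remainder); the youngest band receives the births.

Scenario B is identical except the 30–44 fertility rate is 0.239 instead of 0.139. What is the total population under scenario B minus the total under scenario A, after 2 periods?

Numbering the groups 1..7 from youngest to oldest:
— Period 1 —
Births: 31000 * 0.139 = 4309
Group 2: 57000 * 0.945 = 53865
Group 3: 20500 * 0.954 = 19557
Group 4: 31000 * 0.949 = 29419
Group 5: 24500 * 0.928 = 22736
Group 6: 33000 * 0.935 = 30855
Group 7: 42000 * 0.93 + 51500 * 0.372 = 39060 + 19158 = 58218
End of period: [4309, 53865, 19557, 29419, 22736, 30855, 58218]
— Period 2 —
Births: 19557 * 0.139 = 2718
Group 2: 4309 * 0.945 = 4072
Group 3: 53865 * 0.954 = 51387
Group 4: 19557 * 0.949 = 18560
Group 5: 29419 * 0.928 = 27301
Group 6: 22736 * 0.935 = 21258
Group 7: 30855 * 0.93 + 58218 * 0.372 = 28695 + 21657 = 50352
End of period: [2718, 4072, 51387, 18560, 27301, 21258, 50352]
Scenario A total after 2 periods: 175648
Scenario B projection —
— Period 1 —
Births: 31000 * 0.239 = 7409
Group 2: 57000 * 0.945 = 53865
Group 3: 20500 * 0.954 = 19557
Group 4: 31000 * 0.949 = 29419
Group 5: 24500 * 0.928 = 22736
Group 6: 33000 * 0.935 = 30855
Group 7: 42000 * 0.93 + 51500 * 0.372 = 39060 + 19158 = 58218
End of period: [7409, 53865, 19557, 29419, 22736, 30855, 58218]
— Period 2 —
Births: 19557 * 0.239 = 4674
Group 2: 7409 * 0.945 = 7002
Group 3: 53865 * 0.954 = 51387
Group 4: 19557 * 0.949 = 18560
Group 5: 29419 * 0.928 = 27301
Group 6: 22736 * 0.935 = 21258
Group 7: 30855 * 0.93 + 58218 * 0.372 = 28695 + 21657 = 50352
End of period: [4674, 7002, 51387, 18560, 27301, 21258, 50352]
Scenario B total after 2 periods: 180534
Difference B − A = 180534 − 175648 = 4886

4886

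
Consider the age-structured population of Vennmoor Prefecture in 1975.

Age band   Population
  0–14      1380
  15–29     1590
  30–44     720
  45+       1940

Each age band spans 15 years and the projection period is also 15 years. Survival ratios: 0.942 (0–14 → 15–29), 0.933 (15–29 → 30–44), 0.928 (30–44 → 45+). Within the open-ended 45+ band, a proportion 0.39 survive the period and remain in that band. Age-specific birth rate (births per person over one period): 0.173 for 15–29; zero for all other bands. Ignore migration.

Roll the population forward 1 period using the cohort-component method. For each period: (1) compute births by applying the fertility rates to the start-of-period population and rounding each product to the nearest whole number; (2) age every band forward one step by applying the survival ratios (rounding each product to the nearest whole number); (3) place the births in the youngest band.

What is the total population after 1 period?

4483

— Period 1 —
Births: 1590 × 0.173 = 275
15–29: 1380 × 0.942 = 1300
30–44: 1590 × 0.933 = 1483
45+: 720 × 0.928 + 1940 × 0.39 = 668 + 757 = 1425
End of period: [275, 1300, 1483, 1425]
Total after period 1: 275 + 1300 + 1483 + 1425 = 4483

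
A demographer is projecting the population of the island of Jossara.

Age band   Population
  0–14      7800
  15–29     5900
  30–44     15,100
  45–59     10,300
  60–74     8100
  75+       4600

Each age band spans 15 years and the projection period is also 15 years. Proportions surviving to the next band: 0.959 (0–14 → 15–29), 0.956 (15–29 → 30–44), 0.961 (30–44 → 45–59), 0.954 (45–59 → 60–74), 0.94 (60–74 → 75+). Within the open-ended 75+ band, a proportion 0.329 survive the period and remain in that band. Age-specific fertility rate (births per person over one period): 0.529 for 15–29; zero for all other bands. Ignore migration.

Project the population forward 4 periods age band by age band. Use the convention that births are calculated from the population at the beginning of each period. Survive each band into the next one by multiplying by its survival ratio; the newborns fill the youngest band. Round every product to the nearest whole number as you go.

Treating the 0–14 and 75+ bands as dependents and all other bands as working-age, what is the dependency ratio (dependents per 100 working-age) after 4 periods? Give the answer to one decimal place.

86.3

Period 1.
Births: 5900 * 0.529 = 3121
15–29: 7800 * 0.959 = 7480
30–44: 5900 * 0.956 = 5640
45–59: 15100 * 0.961 = 14511
60–74: 10300 * 0.954 = 9826
75+: 8100 * 0.94 + 4600 * 0.329 = 7614 + 1513 = 9127
Giving 3121 / 7480 / 5640 / 14511 / 9826 / 9127.
Period 2.
Births: 7480 * 0.529 = 3957
15–29: 3121 * 0.959 = 2993
30–44: 7480 * 0.956 = 7151
45–59: 5640 * 0.961 = 5420
60–74: 14511 * 0.954 = 13843
75+: 9826 * 0.94 + 9127 * 0.329 = 9236 + 3003 = 12239
Giving 3957 / 2993 / 7151 / 5420 / 13843 / 12239.
Period 3.
Births: 2993 * 0.529 = 1583
15–29: 3957 * 0.959 = 3795
30–44: 2993 * 0.956 = 2861
45–59: 7151 * 0.961 = 6872
60–74: 5420 * 0.954 = 5171
75+: 13843 * 0.94 + 12239 * 0.329 = 13012 + 4027 = 17039
Giving 1583 / 3795 / 2861 / 6872 / 5171 / 17039.
Period 4.
Births: 3795 * 0.529 = 2008
15–29: 1583 * 0.959 = 1518
30–44: 3795 * 0.956 = 3628
45–59: 2861 * 0.961 = 2749
60–74: 6872 * 0.954 = 6556
75+: 5171 * 0.94 + 17039 * 0.329 = 4861 + 5606 = 10467
Giving 2008 / 1518 / 3628 / 2749 / 6556 / 10467.
Dependents (band 0–14 + band 75+) = 2008 + 10467 = 12475; working-age = 14451; ratio = 12475/14451 × 100 = 86.3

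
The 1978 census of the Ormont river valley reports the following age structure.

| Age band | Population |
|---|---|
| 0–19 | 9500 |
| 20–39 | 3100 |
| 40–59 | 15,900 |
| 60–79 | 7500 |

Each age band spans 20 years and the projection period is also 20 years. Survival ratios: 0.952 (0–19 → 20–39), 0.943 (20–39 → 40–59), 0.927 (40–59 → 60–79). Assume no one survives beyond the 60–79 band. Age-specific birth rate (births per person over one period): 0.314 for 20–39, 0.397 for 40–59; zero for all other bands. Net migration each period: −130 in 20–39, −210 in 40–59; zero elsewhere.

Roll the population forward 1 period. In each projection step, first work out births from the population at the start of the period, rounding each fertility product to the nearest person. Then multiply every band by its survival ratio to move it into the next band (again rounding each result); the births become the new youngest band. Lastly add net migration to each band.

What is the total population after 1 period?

33651

Period 1.
Births: 3100 * 0.314 = 973 ; 15900 * 0.397 = 6312 ⇒ total 7285
20–39: 9500 * 0.952 = 9044
40–59: 3100 * 0.943 = 2923
60–79: 15900 * 0.927 = 14739
Net migration: 20–39 − 130 → 8914; 40–59 − 210 → 2713
Population now: 0–19=7285, 20–39=8914, 40–59=2713, 60–79=14739
Total after period 1: 7285 + 8914 + 2713 + 14739 = 33651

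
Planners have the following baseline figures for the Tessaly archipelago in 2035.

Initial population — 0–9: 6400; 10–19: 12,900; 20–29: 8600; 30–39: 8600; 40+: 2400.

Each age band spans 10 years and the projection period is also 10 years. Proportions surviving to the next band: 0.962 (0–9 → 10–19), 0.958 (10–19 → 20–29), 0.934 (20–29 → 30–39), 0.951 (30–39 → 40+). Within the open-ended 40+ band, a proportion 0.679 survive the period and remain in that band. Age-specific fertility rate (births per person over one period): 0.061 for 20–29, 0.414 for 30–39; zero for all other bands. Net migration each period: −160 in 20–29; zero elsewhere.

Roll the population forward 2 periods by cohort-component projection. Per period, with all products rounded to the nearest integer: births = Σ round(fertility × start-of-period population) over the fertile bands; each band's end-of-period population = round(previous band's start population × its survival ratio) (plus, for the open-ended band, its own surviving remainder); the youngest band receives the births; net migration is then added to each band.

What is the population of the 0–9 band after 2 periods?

[period 1]
Births: 8600 × 0.061 = 525, 8600 × 0.414 = 3560 → total 4085
10–19: 6400 × 0.962 = 6157
20–29: 12900 × 0.958 = 12358
30–39: 8600 × 0.934 = 8032
40+: 8600 × 0.951 + 2400 × 0.679 = 8179 + 1630 = 9809
Net migration: 20–29 − 160 → 12198
Population now: 0–9=4085, 10–19=6157, 20–29=12198, 30–39=8032, 40+=9809
[period 2]
Births: 12198 × 0.061 = 744, 8032 × 0.414 = 3325 → total 4069
10–19: 4085 × 0.962 = 3930
20–29: 6157 × 0.958 = 5898
30–39: 12198 × 0.934 = 11393
40+: 8032 × 0.951 + 9809 × 0.679 = 7638 + 6660 = 14298
Net migration: 20–29 − 160 → 5738
Population now: 0–9=4069, 10–19=3930, 20–29=5738, 30–39=11393, 40+=14298

4069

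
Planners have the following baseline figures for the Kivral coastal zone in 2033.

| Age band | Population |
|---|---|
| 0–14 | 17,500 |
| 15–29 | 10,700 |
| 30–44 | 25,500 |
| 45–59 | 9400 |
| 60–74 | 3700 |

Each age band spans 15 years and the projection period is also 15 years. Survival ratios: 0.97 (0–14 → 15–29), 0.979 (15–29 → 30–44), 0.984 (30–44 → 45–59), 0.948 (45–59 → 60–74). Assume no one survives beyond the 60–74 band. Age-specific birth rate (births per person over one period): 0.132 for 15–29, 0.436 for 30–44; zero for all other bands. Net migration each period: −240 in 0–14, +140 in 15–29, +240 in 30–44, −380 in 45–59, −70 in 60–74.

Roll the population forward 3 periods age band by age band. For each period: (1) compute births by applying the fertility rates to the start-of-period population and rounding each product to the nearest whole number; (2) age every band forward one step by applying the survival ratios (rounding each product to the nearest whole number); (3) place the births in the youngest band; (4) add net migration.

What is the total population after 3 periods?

After projecting period 1:
Births: 10700 * 0.132 = 1412  |  25500 * 0.436 = 11118 — total 12530
15–29: 17500 * 0.97 = 16975
30–44: 10700 * 0.979 = 10475
45–59: 25500 * 0.984 = 25092
60–74: 9400 * 0.948 = 8911
Net migration: 0–14 − 240 → 12290; 15–29 + 140 → 17115; 30–44 + 240 → 10715; 45–59 − 380 → 24712; 60–74 − 70 → 8841
Population now: 0–14=12290, 15–29=17115, 30–44=10715, 45–59=24712, 60–74=8841
After projecting period 2:
Births: 17115 * 0.132 = 2259  |  10715 * 0.436 = 4672 — total 6931
15–29: 12290 * 0.97 = 11921
30–44: 17115 * 0.979 = 16756
45–59: 10715 * 0.984 = 10544
60–74: 24712 * 0.948 = 23427
Net migration: 0–14 − 240 → 6691; 15–29 + 140 → 12061; 30–44 + 240 → 16996; 45–59 − 380 → 10164; 60–74 − 70 → 23357
Population now: 0–14=6691, 15–29=12061, 30–44=16996, 45–59=10164, 60–74=23357
After projecting period 3:
Births: 12061 * 0.132 = 1592  |  16996 * 0.436 = 7410 — total 9002
15–29: 6691 * 0.97 = 6490
30–44: 12061 * 0.979 = 11808
45–59: 16996 * 0.984 = 16724
60–74: 10164 * 0.948 = 9635
Net migration: 0–14 − 240 → 8762; 15–29 + 140 → 6630; 30–44 + 240 → 12048; 45–59 − 380 → 16344; 60–74 − 70 → 9565
Population now: 0–14=8762, 15–29=6630, 30–44=12048, 45–59=16344, 60–74=9565
Total after period 3: 8762 + 6630 + 12048 + 16344 + 9565 = 53349

53349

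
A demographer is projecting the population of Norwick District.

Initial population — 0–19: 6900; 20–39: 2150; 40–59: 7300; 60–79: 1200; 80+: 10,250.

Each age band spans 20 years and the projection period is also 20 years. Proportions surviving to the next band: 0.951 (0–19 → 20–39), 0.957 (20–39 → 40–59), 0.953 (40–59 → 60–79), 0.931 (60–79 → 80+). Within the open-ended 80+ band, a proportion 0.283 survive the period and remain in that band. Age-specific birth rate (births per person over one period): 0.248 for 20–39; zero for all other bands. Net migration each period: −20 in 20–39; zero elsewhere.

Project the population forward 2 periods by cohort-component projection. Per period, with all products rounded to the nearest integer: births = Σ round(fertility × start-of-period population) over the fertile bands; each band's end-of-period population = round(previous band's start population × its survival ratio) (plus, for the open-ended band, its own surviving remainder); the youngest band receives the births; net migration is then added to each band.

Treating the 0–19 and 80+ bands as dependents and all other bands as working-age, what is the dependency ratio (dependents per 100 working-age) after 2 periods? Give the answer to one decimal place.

Numbering the groups 1..5 from youngest to oldest:
— Period 1 —
Births: 2150 * 0.248 = 533
Group 2: 6900 * 0.951 = 6562
Group 3: 2150 * 0.957 = 2058
Group 4: 7300 * 0.953 = 6957
Group 5: 1200 * 0.931 + 10250 * 0.283 = 1117 + 2901 = 4018
Net migration: Group 2 − 20 → 6542
Population now: 0–19=533, 20–39=6542, 40–59=2058, 60–79=6957, 80+=4018
— Period 2 —
Births: 6542 * 0.248 = 1622
Group 2: 533 * 0.951 = 507
Group 3: 6542 * 0.957 = 6261
Group 4: 2058 * 0.953 = 1961
Group 5: 6957 * 0.931 + 4018 * 0.283 = 6477 + 1137 = 7614
Net migration: Group 2 − 20 → 487
Population now: 0–19=1622, 20–39=487, 40–59=6261, 60–79=1961, 80+=7614
Dependents (band 0–19 + band 80+) = 1622 + 7614 = 9236; working-age = 8709; ratio = 9236/8709 × 100 = 106.1

106.1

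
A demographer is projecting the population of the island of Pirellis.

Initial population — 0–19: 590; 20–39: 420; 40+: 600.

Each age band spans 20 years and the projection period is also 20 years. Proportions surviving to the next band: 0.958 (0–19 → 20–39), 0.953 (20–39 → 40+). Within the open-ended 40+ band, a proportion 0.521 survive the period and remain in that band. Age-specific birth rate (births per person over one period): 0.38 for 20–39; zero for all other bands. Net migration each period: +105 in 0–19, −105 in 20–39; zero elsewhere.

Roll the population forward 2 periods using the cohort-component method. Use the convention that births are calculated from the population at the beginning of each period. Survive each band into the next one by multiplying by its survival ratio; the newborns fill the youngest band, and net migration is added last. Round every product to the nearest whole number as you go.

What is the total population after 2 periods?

1238

Period 1:
Births: 420 × 0.38 = 160
20–39: 590 × 0.958 = 565
40+: 420 × 0.953 + 600 × 0.521 = 400 + 313 = 713
Net migration: 0–19 + 105 → 265; 20–39 − 105 → 460
End of period: [265, 460, 713]
Period 2:
Births: 460 × 0.38 = 175
20–39: 265 × 0.958 = 254
40+: 460 × 0.953 + 713 × 0.521 = 438 + 371 = 809
Net migration: 0–19 + 105 → 280; 20–39 − 105 → 149
End of period: [280, 149, 809]
Total after period 2: 280 + 149 + 809 = 1238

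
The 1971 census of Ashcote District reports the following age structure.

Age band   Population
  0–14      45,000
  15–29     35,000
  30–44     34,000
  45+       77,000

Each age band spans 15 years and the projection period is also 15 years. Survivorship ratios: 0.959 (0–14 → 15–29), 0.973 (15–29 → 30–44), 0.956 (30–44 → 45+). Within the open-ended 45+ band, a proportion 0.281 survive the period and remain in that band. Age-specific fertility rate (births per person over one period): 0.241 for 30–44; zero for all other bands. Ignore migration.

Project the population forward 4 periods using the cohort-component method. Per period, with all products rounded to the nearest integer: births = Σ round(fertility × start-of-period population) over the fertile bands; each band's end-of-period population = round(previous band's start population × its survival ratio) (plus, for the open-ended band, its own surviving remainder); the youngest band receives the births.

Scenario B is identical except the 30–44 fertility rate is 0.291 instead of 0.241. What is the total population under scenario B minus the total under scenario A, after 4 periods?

5962

Period 1:
Births: 34000 * 0.241 = 8194
15–29: 45000 * 0.959 = 43155
30–44: 35000 * 0.973 = 34055
45+: 34000 * 0.956 + 77000 * 0.281 = 32504 + 21637 = 54141
Giving 8194 / 43155 / 34055 / 54141.
Period 2:
Births: 34055 * 0.241 = 8207
15–29: 8194 * 0.959 = 7858
30–44: 43155 * 0.973 = 41990
45+: 34055 * 0.956 + 54141 * 0.281 = 32557 + 15214 = 47771
Giving 8207 / 7858 / 41990 / 47771.
Period 3:
Births: 41990 * 0.241 = 10120
15–29: 8207 * 0.959 = 7871
30–44: 7858 * 0.973 = 7646
45+: 41990 * 0.956 + 47771 * 0.281 = 40142 + 13424 = 53566
Giving 10120 / 7871 / 7646 / 53566.
Period 4:
Births: 7646 * 0.241 = 1843
15–29: 10120 * 0.959 = 9705
30–44: 7871 * 0.973 = 7658
45+: 7646 * 0.956 + 53566 * 0.281 = 7310 + 15052 = 22362
Giving 1843 / 9705 / 7658 / 22362.
Scenario A total after 4 periods: 41568
Scenario B projection —
Period 1:
Births: 34000 * 0.291 = 9894
15–29: 45000 * 0.959 = 43155
30–44: 35000 * 0.973 = 34055
45+: 34000 * 0.956 + 77000 * 0.281 = 32504 + 21637 = 54141
Giving 9894 / 43155 / 34055 / 54141.
Period 2:
Births: 34055 * 0.291 = 9910
15–29: 9894 * 0.959 = 9488
30–44: 43155 * 0.973 = 41990
45+: 34055 * 0.956 + 54141 * 0.281 = 32557 + 15214 = 47771
Giving 9910 / 9488 / 41990 / 47771.
Period 3:
Births: 41990 * 0.291 = 12219
15–29: 9910 * 0.959 = 9504
30–44: 9488 * 0.973 = 9232
45+: 41990 * 0.956 + 47771 * 0.281 = 40142 + 13424 = 53566
Giving 12219 / 9504 / 9232 / 53566.
Period 4:
Births: 9232 * 0.291 = 2687
15–29: 12219 * 0.959 = 11718
30–44: 9504 * 0.973 = 9247
45+: 9232 * 0.956 + 53566 * 0.281 = 8826 + 15052 = 23878
Giving 2687 / 11718 / 9247 / 23878.
Scenario B total after 4 periods: 47530
Difference B − A = 47530 − 41568 = 5962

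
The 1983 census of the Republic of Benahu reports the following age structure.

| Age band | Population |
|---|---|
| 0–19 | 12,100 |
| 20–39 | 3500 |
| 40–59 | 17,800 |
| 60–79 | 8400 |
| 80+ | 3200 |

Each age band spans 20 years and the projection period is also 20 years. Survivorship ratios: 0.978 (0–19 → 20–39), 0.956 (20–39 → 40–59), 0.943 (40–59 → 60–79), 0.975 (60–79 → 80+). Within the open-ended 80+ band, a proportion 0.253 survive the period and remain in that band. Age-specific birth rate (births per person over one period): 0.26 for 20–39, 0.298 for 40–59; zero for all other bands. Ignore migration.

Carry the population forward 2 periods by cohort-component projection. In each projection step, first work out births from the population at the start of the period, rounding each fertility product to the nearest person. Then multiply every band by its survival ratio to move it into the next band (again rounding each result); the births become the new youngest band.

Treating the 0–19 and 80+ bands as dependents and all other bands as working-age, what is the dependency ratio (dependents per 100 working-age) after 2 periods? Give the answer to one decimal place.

Call the bands 1 to 5, youngest first.
Period 1:
Births: 3500 × 0.26 = 910 ; 17800 × 0.298 = 5304 — total 6214
Band 2: 12100 × 0.978 = 11834
Band 3: 3500 × 0.956 = 3346
Band 4: 17800 × 0.943 = 16785
Band 5: 8400 × 0.975 + 3200 × 0.253 = 8190 + 810 = 9000
Population now: 0–19=6214, 20–39=11834, 40–59=3346, 60–79=16785, 80+=9000
Period 2:
Births: 11834 × 0.26 = 3077 ; 3346 × 0.298 = 997 — total 4074
Band 2: 6214 × 0.978 = 6077
Band 3: 11834 × 0.956 = 11313
Band 4: 3346 × 0.943 = 3155
Band 5: 16785 × 0.975 + 9000 × 0.253 = 16365 + 2277 = 18642
Population now: 0–19=4074, 20–39=6077, 40–59=11313, 60–79=3155, 80+=18642
Dependents (band 0–19 + band 80+) = 4074 + 18642 = 22716; working-age = 20545; ratio = 22716/20545 × 100 = 110.6

110.6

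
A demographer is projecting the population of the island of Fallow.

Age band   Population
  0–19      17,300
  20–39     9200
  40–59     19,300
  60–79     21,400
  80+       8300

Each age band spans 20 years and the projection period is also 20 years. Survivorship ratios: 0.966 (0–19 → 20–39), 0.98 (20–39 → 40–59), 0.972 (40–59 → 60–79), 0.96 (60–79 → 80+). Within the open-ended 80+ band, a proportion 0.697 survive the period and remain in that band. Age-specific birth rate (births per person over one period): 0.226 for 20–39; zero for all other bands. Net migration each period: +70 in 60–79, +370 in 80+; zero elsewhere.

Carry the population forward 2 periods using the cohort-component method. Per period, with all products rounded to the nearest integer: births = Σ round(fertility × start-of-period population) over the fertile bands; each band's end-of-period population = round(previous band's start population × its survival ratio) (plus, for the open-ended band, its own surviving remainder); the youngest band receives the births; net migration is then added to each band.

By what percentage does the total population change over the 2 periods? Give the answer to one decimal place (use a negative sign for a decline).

Call the groups 1 to 5, youngest first.
Period 1.
Births: 9200 × 0.226 = 2079
Group 2: 17300 × 0.966 = 16712
Group 3: 9200 × 0.98 = 9016
Group 4: 19300 × 0.972 = 18760
Group 5: 21400 × 0.96 + 8300 × 0.697 = 20544 + 5785 = 26329
Net migration: Group 4 + 70 → 18830; Group 5 + 370 → 26699
Giving 2079 / 16712 / 9016 / 18830 / 26699.
Period 2.
Births: 16712 × 0.226 = 3777
Group 2: 2079 × 0.966 = 2008
Group 3: 16712 × 0.98 = 16378
Group 4: 9016 × 0.972 = 8764
Group 5: 18830 × 0.96 + 26699 × 0.697 = 18077 + 18609 = 36686
Net migration: Group 4 + 70 → 8834; Group 5 + 370 → 37056
Giving 3777 / 2008 / 16378 / 8834 / 37056.
Total: 75500 → 68053; change = -7447; percentage change = -9.9%

-9.9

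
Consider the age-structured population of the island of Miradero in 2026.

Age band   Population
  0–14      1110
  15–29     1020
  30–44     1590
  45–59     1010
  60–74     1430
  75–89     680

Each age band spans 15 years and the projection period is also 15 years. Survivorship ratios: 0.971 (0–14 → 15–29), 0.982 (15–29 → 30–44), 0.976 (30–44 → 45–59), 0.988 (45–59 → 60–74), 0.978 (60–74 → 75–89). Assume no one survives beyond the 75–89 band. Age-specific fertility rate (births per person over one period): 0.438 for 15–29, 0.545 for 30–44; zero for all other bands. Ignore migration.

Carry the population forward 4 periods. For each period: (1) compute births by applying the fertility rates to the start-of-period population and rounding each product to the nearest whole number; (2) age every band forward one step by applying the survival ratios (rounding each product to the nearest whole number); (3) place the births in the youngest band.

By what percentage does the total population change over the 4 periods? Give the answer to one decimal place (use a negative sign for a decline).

-6.7

After projecting period 1:
Births: 1020 * 0.438 = 447  |  1590 * 0.545 = 867 → 1314
15–29: 1110 * 0.971 = 1078
30–44: 1020 * 0.982 = 1002
45–59: 1590 * 0.976 = 1552
60–74: 1010 * 0.988 = 998
75–89: 1430 * 0.978 = 1399
End of period: [1314, 1078, 1002, 1552, 998, 1399]
After projecting period 2:
Births: 1078 * 0.438 = 472  |  1002 * 0.545 = 546 → 1018
15–29: 1314 * 0.971 = 1276
30–44: 1078 * 0.982 = 1059
45–59: 1002 * 0.976 = 978
60–74: 1552 * 0.988 = 1533
75–89: 998 * 0.978 = 976
End of period: [1018, 1276, 1059, 978, 1533, 976]
After projecting period 3:
Births: 1276 * 0.438 = 559  |  1059 * 0.545 = 577 → 1136
15–29: 1018 * 0.971 = 988
30–44: 1276 * 0.982 = 1253
45–59: 1059 * 0.976 = 1034
60–74: 978 * 0.988 = 966
75–89: 1533 * 0.978 = 1499
End of period: [1136, 988, 1253, 1034, 966, 1499]
After projecting period 4:
Births: 988 * 0.438 = 433  |  1253 * 0.545 = 683 → 1116
15–29: 1136 * 0.971 = 1103
30–44: 988 * 0.982 = 970
45–59: 1253 * 0.976 = 1223
60–74: 1034 * 0.988 = 1022
75–89: 966 * 0.978 = 945
End of period: [1116, 1103, 970, 1223, 1022, 945]
Total: 6840 → 6379; change = -461; percentage change = -6.7%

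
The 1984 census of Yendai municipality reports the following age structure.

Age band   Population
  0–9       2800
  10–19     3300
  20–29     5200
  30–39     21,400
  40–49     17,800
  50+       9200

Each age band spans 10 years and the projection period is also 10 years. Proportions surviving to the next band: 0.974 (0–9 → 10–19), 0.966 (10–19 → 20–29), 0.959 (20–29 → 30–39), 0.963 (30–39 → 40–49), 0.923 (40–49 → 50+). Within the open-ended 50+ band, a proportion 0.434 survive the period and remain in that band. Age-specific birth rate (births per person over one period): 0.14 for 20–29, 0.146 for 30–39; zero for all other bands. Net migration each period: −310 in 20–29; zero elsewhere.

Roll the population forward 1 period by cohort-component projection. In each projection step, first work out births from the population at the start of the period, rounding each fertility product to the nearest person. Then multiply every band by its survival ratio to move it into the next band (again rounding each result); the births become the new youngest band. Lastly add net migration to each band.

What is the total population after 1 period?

55474

Let group 1 be 0–9 through group 6 = 50+.
Period 1.
Births: 5200 * 0.14 = 728, 21400 * 0.146 = 3124 ⇒ total 3852
Group 2: 2800 * 0.974 = 2727
Group 3: 3300 * 0.966 = 3188
Group 4: 5200 * 0.959 = 4987
Group 5: 21400 * 0.963 = 20608
Group 6: 17800 * 0.923 + 9200 * 0.434 = 16429 + 3993 = 20422
Net migration: Group 3 − 310 → 2878
Giving 3852 / 2727 / 2878 / 4987 / 20608 / 20422.
Total after period 1: 3852 + 2727 + 2878 + 4987 + 20608 + 20422 = 55474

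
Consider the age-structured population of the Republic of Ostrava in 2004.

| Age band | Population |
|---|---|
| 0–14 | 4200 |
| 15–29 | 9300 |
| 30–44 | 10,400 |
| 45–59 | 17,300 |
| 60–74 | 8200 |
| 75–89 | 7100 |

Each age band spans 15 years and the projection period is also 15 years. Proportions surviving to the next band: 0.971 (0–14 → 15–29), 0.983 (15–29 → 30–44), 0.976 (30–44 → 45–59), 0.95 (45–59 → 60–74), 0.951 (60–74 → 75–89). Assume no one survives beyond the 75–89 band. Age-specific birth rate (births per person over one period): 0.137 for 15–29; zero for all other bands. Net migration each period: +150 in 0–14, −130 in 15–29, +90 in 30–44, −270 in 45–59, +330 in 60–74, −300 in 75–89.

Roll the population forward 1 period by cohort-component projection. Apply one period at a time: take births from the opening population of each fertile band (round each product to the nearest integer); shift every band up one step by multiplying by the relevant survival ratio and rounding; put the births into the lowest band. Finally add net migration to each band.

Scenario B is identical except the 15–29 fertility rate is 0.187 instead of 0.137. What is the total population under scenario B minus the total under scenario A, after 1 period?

465

Let group 1 be 0–14 through group 6 = 75–89.
[period 1]
Births: 9300 × 0.137 = 1274
Group 2: 4200 × 0.971 = 4078
Group 3: 9300 × 0.983 = 9142
Group 4: 10400 × 0.976 = 10150
Group 5: 17300 × 0.95 = 16435
Group 6: 8200 × 0.951 = 7798
Net migration: Group 1 + 150 → 1424; Group 2 − 130 → 3948; Group 3 + 90 → 9232; Group 4 − 270 → 9880; Group 5 + 330 → 16765; Group 6 − 300 → 7498
→ [1424, 3948, 9232, 9880, 16765, 7498]
Scenario A total after 1 period: 48747
Scenario B projection —
[period 1]
Births: 9300 × 0.187 = 1739
Group 2: 4200 × 0.971 = 4078
Group 3: 9300 × 0.983 = 9142
Group 4: 10400 × 0.976 = 10150
Group 5: 17300 × 0.95 = 16435
Group 6: 8200 × 0.951 = 7798
Net migration: Group 1 + 150 → 1889; Group 2 − 130 → 3948; Group 3 + 90 → 9232; Group 4 − 270 → 9880; Group 5 + 330 → 16765; Group 6 − 300 → 7498
→ [1889, 3948, 9232, 9880, 16765, 7498]
Scenario B total after 1 period: 49212
Difference B − A = 49212 − 48747 = 465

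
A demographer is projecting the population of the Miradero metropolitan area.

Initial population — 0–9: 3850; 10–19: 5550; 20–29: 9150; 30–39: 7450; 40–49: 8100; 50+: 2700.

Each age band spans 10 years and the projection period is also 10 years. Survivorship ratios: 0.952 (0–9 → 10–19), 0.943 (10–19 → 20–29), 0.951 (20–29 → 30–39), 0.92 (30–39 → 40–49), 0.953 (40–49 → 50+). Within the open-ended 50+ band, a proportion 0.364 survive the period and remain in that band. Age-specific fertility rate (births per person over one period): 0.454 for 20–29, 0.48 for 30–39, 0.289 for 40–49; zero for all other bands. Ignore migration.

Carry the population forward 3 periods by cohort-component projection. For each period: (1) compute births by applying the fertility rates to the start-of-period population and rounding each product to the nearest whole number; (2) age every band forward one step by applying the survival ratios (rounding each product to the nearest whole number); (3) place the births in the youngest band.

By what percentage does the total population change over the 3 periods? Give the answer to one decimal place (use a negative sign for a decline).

15.4

[period 1]
Births: 9150 × 0.454 = 4154 ; 7450 × 0.48 = 3576 ; 8100 × 0.289 = 2341 → 10071
10–19: 3850 × 0.952 = 3665
20–29: 5550 × 0.943 = 5234
30–39: 9150 × 0.951 = 8702
40–49: 7450 × 0.92 = 6854
50+: 8100 × 0.953 + 2700 × 0.364 = 7719 + 983 = 8702
→ [10071, 3665, 5234, 8702, 6854, 8702]
[period 2]
Births: 5234 × 0.454 = 2376 ; 8702 × 0.48 = 4177 ; 6854 × 0.289 = 1981 → 8534
10–19: 10071 × 0.952 = 9588
20–29: 3665 × 0.943 = 3456
30–39: 5234 × 0.951 = 4978
40–49: 8702 × 0.92 = 8006
50+: 6854 × 0.953 + 8702 × 0.364 = 6532 + 3168 = 9700
→ [8534, 9588, 3456, 4978, 8006, 9700]
[period 3]
Births: 3456 × 0.454 = 1569 ; 4978 × 0.48 = 2389 ; 8006 × 0.289 = 2314 → 6272
10–19: 8534 × 0.952 = 8124
20–29: 9588 × 0.943 = 9041
30–39: 3456 × 0.951 = 3287
40–49: 4978 × 0.92 = 4580
50+: 8006 × 0.953 + 9700 × 0.364 = 7630 + 3531 = 11161
→ [6272, 8124, 9041, 3287, 4580, 11161]
Total: 36800 → 42465; change = 5665; percentage change = 15.4%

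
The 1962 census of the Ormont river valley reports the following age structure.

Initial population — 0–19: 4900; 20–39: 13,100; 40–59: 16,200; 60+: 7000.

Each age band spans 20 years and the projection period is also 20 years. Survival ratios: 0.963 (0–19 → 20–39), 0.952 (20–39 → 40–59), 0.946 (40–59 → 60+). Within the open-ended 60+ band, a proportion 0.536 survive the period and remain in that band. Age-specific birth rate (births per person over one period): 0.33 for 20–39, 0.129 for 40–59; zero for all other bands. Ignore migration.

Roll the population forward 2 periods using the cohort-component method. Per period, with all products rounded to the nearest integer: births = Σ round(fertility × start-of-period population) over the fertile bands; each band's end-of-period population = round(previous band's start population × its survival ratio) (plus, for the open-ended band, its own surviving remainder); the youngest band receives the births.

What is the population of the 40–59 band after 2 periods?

4492

After projecting period 1:
Births: 13100 × 0.33 = 4323  |  16200 × 0.129 = 2090 → total 6413
20–39: 4900 × 0.963 = 4719
40–59: 13100 × 0.952 = 12471
60+: 16200 × 0.946 + 7000 × 0.536 = 15325 + 3752 = 19077
Giving 6413 / 4719 / 12471 / 19077.
After projecting period 2:
Births: 4719 × 0.33 = 1557  |  12471 × 0.129 = 1609 → total 3166
20–39: 6413 × 0.963 = 6176
40–59: 4719 × 0.952 = 4492
60+: 12471 × 0.946 + 19077 × 0.536 = 11798 + 10225 = 22023
Giving 3166 / 6176 / 4492 / 22023.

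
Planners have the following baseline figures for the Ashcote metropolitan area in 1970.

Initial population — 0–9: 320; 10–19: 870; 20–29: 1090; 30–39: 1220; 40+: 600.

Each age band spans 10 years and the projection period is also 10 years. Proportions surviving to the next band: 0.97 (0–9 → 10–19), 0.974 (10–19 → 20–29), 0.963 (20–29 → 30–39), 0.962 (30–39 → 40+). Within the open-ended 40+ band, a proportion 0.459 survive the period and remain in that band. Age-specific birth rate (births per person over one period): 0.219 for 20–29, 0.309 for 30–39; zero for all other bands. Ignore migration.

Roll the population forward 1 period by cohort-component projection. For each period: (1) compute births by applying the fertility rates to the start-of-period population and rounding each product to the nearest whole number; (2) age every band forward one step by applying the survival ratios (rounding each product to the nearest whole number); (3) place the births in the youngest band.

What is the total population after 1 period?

4272

Call the bands 1 to 5, youngest first.
Period 1:
Births: 1090 * 0.219 = 239  |  1220 * 0.309 = 377 ⇒ total 616
Band 2: 320 * 0.97 = 310
Band 3: 870 * 0.974 = 847
Band 4: 1090 * 0.963 = 1050
Band 5: 1220 * 0.962 + 600 * 0.459 = 1174 + 275 = 1449
→ [616, 310, 847, 1050, 1449]
Total after period 1: 616 + 310 + 847 + 1050 + 1449 = 4272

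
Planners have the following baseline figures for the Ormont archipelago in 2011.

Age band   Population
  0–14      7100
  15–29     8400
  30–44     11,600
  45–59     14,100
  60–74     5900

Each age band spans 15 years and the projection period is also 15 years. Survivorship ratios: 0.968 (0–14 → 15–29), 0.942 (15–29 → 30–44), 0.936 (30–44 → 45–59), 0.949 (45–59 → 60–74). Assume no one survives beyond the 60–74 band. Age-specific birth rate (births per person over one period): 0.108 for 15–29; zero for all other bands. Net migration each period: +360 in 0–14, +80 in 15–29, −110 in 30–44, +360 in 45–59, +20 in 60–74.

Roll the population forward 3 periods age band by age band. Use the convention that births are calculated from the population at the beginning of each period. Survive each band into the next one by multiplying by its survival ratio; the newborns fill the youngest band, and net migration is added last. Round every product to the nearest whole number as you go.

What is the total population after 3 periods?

16457

After projecting period 1:
Births: 8400 × 0.108 = 907
15–29: 7100 × 0.968 = 6873
30–44: 8400 × 0.942 = 7913
45–59: 11600 × 0.936 = 10858
60–74: 14100 × 0.949 = 13381
Net migration: 0–14 + 360 → 1267; 15–29 + 80 → 6953; 30–44 − 110 → 7803; 45–59 + 360 → 11218; 60–74 + 20 → 13401
Giving 1267 / 6953 / 7803 / 11218 / 13401.
After projecting period 2:
Births: 6953 × 0.108 = 751
15–29: 1267 × 0.968 = 1226
30–44: 6953 × 0.942 = 6550
45–59: 7803 × 0.936 = 7304
60–74: 11218 × 0.949 = 10646
Net migration: 0–14 + 360 → 1111; 15–29 + 80 → 1306; 30–44 − 110 → 6440; 45–59 + 360 → 7664; 60–74 + 20 → 10666
Giving 1111 / 1306 / 6440 / 7664 / 10666.
After projecting period 3:
Births: 1306 × 0.108 = 141
15–29: 1111 × 0.968 = 1075
30–44: 1306 × 0.942 = 1230
45–59: 6440 × 0.936 = 6028
60–74: 7664 × 0.949 = 7273
Net migration: 0–14 + 360 → 501; 15–29 + 80 → 1155; 30–44 − 110 → 1120; 45–59 + 360 → 6388; 60–74 + 20 → 7293
Giving 501 / 1155 / 1120 / 6388 / 7293.
Total after period 3: 501 + 1155 + 1120 + 6388 + 7293 = 16457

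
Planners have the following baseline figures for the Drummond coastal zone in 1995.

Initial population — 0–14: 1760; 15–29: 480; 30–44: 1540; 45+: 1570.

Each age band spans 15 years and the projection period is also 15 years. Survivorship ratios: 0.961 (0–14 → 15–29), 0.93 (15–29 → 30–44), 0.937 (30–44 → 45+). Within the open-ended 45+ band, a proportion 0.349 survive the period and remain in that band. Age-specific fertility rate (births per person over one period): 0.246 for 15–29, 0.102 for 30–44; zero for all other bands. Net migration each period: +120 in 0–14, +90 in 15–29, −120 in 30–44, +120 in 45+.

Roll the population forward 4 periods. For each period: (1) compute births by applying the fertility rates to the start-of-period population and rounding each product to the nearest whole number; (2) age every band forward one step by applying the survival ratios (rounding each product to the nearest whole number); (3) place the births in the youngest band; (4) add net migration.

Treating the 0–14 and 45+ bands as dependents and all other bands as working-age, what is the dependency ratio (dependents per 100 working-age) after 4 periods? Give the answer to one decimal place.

Numbering the groups 1..4 from youngest to oldest:
— Period 1 —
Births: 480 × 0.246 = 118 ; 1540 × 0.102 = 157 → 275
Group 2: 1760 × 0.961 = 1691
Group 3: 480 × 0.93 = 446
Group 4: 1540 × 0.937 + 1570 × 0.349 = 1443 + 548 = 1991
Net migration: Group 1 + 120 → 395; Group 2 + 90 → 1781; Group 3 − 120 → 326; Group 4 + 120 → 2111
→ [395, 1781, 326, 2111]
— Period 2 —
Births: 1781 × 0.246 = 438 ; 326 × 0.102 = 33 → 471
Group 2: 395 × 0.961 = 380
Group 3: 1781 × 0.93 = 1656
Group 4: 326 × 0.937 + 2111 × 0.349 = 305 + 737 = 1042
Net migration: Group 1 + 120 → 591; Group 2 + 90 → 470; Group 3 − 120 → 1536; Group 4 + 120 → 1162
→ [591, 470, 1536, 1162]
— Period 3 —
Births: 470 × 0.246 = 116 ; 1536 × 0.102 = 157 → 273
Group 2: 591 × 0.961 = 568
Group 3: 470 × 0.93 = 437
Group 4: 1536 × 0.937 + 1162 × 0.349 = 1439 + 406 = 1845
Net migration: Group 1 + 120 → 393; Group 2 + 90 → 658; Group 3 − 120 → 317; Group 4 + 120 → 1965
→ [393, 658, 317, 1965]
— Period 4 —
Births: 658 × 0.246 = 162 ; 317 × 0.102 = 32 → 194
Group 2: 393 × 0.961 = 378
Group 3: 658 × 0.93 = 612
Group 4: 317 × 0.937 + 1965 × 0.349 = 297 + 686 = 983
Net migration: Group 1 + 120 → 314; Group 2 + 90 → 468; Group 3 − 120 → 492; Group 4 + 120 → 1103
→ [314, 468, 492, 1103]
Dependents (band 0–14 + band 45+) = 314 + 1103 = 1417; working-age = 960; ratio = 1417/960 × 100 = 147.6

147.6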